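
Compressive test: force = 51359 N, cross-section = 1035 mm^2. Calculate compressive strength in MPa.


CS = 51359 / 1035 = 49.6 MPa

49.6


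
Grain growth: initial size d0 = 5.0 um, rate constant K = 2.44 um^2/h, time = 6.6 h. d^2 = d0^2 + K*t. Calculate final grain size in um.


d^2 = 5.0^2 + 2.44*6.6 = 41.104
d = sqrt(41.104) = 6.41 um

6.41


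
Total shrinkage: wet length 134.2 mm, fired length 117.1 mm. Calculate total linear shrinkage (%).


TS = (134.2 - 117.1) / 134.2 * 100 = 12.74%

12.74


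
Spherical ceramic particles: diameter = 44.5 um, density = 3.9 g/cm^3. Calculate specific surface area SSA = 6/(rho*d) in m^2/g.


SSA = 6 / (3.9 * 44.5) = 0.035 m^2/g

0.035


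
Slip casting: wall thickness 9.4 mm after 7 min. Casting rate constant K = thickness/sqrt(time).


K = 9.4 / sqrt(7) = 9.4 / 2.6458 = 3.553 mm/min^0.5

3.553


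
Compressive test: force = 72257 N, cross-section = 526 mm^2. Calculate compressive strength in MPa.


CS = 72257 / 526 = 137.4 MPa

137.4


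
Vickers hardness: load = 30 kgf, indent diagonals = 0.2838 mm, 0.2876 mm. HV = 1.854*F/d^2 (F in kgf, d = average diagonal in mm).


d_avg = (0.2838+0.2876)/2 = 0.2857 mm
HV = 1.854*30/0.2857^2 = 681

681


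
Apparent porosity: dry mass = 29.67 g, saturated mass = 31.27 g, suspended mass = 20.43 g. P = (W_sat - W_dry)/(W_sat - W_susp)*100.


P = (31.27 - 29.67) / (31.27 - 20.43) * 100 = 1.6 / 10.84 * 100 = 14.8%

14.8


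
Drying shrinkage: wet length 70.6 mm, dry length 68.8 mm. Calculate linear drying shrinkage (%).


DS = (70.6 - 68.8) / 70.6 * 100 = 2.55%

2.55


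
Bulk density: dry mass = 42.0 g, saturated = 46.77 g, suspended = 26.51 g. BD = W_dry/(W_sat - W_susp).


BD = 42.0 / (46.77 - 26.51) = 42.0 / 20.26 = 2.073 g/cm^3

2.073


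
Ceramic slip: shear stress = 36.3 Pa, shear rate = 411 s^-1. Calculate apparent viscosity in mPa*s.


eta = tau/gamma * 1000 = 36.3/411 * 1000 = 88.3 mPa*s

88.3


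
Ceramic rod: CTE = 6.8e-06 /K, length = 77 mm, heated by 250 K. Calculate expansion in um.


dL = 6.8e-06 * 77 * 250 * 1000 = 130.9 um

130.9


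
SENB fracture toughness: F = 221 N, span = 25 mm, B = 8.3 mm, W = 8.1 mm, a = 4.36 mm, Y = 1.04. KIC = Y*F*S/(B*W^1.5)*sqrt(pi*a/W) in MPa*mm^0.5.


KIC = 1.04*221*25/(8.3*8.1^1.5)*sqrt(pi*4.36/8.1) = 39.05

39.05


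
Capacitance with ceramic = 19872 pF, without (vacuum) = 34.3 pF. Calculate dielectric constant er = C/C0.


er = 19872 / 34.3 = 579.36

579.36


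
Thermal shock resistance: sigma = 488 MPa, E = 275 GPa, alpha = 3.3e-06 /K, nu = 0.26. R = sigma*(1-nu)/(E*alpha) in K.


R = 488*(1-0.26)/(275*1000*3.3e-06) = 398 K

398


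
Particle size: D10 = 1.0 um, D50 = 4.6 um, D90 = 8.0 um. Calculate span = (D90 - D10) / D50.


Span = (8.0 - 1.0) / 4.6 = 7.0 / 4.6 = 1.522

1.522


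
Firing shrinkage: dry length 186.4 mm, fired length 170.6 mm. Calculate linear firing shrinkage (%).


FS = (186.4 - 170.6) / 186.4 * 100 = 8.48%

8.48


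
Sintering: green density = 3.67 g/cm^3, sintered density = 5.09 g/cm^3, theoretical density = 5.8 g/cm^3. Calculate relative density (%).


Relative = 5.09 / 5.8 * 100 = 87.8%

87.8


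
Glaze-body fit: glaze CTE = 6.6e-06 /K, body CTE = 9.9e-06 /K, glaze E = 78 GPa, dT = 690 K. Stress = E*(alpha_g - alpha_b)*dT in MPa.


Stress = 78*1000*(6.6e-06 - 9.9e-06)*690 = -177.6 MPa

-177.6


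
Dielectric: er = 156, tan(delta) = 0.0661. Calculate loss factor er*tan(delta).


Loss = 156 * 0.0661 = 10.312

10.312


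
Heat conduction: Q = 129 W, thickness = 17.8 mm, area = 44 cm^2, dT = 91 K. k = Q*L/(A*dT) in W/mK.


k = 129*17.8/1000/(44/10000*91) = 5.73 W/mK

5.73


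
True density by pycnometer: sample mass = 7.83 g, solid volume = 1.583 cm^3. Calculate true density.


TD = 7.83 / 1.583 = 4.946 g/cm^3

4.946


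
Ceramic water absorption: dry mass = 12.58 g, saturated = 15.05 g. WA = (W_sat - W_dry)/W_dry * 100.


WA = (15.05 - 12.58) / 12.58 * 100 = 19.63%

19.63


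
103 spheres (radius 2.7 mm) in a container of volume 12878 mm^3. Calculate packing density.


V_sphere = 4/3*pi*2.7^3 = 82.448 mm^3
Total V = 103*82.448 = 8492.144 mm^3
PD = 8492.144 / 12878 = 0.659

0.659


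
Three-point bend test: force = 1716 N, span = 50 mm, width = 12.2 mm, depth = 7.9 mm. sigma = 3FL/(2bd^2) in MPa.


sigma = 3*1716*50/(2*12.2*7.9^2) = 169.0 MPa

169.0


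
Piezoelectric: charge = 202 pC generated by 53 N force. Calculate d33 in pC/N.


d33 = 202 / 53 = 3.8 pC/N

3.8


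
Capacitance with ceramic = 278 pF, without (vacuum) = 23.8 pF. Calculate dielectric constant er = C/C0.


er = 278 / 23.8 = 11.68

11.68


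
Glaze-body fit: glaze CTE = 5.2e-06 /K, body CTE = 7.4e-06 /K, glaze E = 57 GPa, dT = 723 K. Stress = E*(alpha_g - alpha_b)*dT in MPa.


Stress = 57*1000*(5.2e-06 - 7.4e-06)*723 = -90.7 MPa

-90.7


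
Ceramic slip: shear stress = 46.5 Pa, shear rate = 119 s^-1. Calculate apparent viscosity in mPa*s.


eta = tau/gamma * 1000 = 46.5/119 * 1000 = 390.8 mPa*s

390.8


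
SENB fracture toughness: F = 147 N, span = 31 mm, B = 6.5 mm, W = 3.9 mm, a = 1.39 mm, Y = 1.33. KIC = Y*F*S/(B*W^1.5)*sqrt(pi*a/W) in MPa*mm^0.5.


KIC = 1.33*147*31/(6.5*3.9^1.5)*sqrt(pi*1.39/3.9) = 128.11

128.11


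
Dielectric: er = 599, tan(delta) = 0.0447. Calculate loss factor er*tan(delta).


Loss = 599 * 0.0447 = 26.775

26.775


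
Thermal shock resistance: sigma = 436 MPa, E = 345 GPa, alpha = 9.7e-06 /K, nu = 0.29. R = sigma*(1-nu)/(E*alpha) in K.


R = 436*(1-0.29)/(345*1000*9.7e-06) = 93 K

93


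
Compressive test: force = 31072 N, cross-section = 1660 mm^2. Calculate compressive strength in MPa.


CS = 31072 / 1660 = 18.7 MPa

18.7


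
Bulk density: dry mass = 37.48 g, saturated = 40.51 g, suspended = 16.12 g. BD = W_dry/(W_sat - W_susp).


BD = 37.48 / (40.51 - 16.12) = 37.48 / 24.39 = 1.537 g/cm^3

1.537


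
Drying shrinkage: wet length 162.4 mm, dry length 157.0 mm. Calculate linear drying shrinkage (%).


DS = (162.4 - 157.0) / 162.4 * 100 = 3.33%

3.33


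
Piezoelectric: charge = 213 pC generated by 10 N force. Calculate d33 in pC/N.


d33 = 213 / 10 = 21.3 pC/N

21.3


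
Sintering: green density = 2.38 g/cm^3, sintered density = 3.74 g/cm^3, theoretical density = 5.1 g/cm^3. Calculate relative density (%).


Relative = 3.74 / 5.1 * 100 = 73.3%

73.3


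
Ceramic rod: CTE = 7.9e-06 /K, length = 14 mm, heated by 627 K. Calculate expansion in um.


dL = 7.9e-06 * 14 * 627 * 1000 = 69.346 um

69.346


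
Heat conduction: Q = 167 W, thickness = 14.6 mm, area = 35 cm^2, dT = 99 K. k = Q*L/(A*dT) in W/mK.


k = 167*14.6/1000/(35/10000*99) = 7.04 W/mK

7.04


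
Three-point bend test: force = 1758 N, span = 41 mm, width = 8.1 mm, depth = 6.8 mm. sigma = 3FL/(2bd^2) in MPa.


sigma = 3*1758*41/(2*8.1*6.8^2) = 288.7 MPa

288.7


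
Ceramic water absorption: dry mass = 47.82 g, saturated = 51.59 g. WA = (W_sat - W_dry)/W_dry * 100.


WA = (51.59 - 47.82) / 47.82 * 100 = 7.88%

7.88


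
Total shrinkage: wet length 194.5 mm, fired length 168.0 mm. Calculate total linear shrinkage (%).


TS = (194.5 - 168.0) / 194.5 * 100 = 13.62%

13.62


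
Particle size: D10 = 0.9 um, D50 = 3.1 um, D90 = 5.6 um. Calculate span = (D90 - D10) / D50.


Span = (5.6 - 0.9) / 3.1 = 4.7 / 3.1 = 1.516

1.516


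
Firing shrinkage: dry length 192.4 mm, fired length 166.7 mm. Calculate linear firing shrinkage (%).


FS = (192.4 - 166.7) / 192.4 * 100 = 13.36%

13.36


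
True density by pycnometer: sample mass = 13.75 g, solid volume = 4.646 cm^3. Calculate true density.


TD = 13.75 / 4.646 = 2.96 g/cm^3

2.96


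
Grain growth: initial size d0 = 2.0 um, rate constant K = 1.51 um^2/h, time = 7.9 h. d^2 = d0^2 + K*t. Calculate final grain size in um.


d^2 = 2.0^2 + 1.51*7.9 = 15.929
d = sqrt(15.929) = 3.99 um

3.99


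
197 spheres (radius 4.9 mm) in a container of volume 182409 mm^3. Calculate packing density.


V_sphere = 4/3*pi*4.9^3 = 492.807 mm^3
Total V = 197*492.807 = 97082.979 mm^3
PD = 97082.979 / 182409 = 0.532

0.532


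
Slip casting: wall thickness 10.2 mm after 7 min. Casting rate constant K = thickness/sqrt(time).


K = 10.2 / sqrt(7) = 10.2 / 2.6458 = 3.855 mm/min^0.5

3.855


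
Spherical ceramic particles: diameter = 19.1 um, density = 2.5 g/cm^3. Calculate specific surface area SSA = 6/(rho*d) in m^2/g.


SSA = 6 / (2.5 * 19.1) = 0.126 m^2/g

0.126


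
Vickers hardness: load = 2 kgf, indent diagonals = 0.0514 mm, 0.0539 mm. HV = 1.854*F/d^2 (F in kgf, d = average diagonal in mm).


d_avg = (0.0514+0.0539)/2 = 0.05265 mm
HV = 1.854*2/0.05265^2 = 1338

1338


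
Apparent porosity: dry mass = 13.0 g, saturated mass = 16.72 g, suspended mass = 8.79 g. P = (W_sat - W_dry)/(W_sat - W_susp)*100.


P = (16.72 - 13.0) / (16.72 - 8.79) * 100 = 3.72 / 7.93 * 100 = 46.9%

46.9


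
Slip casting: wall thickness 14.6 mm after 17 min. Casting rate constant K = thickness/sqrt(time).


K = 14.6 / sqrt(17) = 14.6 / 4.1231 = 3.541 mm/min^0.5

3.541


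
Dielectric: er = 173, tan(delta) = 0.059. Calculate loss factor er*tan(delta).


Loss = 173 * 0.059 = 10.207

10.207


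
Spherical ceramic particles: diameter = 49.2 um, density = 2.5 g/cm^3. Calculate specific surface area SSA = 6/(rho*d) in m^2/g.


SSA = 6 / (2.5 * 49.2) = 0.049 m^2/g

0.049


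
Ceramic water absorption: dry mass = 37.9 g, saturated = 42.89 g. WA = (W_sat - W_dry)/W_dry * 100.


WA = (42.89 - 37.9) / 37.9 * 100 = 13.17%

13.17


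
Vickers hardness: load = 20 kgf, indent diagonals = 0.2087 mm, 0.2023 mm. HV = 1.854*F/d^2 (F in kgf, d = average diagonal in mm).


d_avg = (0.2087+0.2023)/2 = 0.2055 mm
HV = 1.854*20/0.2055^2 = 878

878


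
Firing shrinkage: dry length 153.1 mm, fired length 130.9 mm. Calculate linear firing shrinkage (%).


FS = (153.1 - 130.9) / 153.1 * 100 = 14.5%

14.5


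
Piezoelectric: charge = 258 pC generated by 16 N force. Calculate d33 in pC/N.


d33 = 258 / 16 = 16.1 pC/N

16.1


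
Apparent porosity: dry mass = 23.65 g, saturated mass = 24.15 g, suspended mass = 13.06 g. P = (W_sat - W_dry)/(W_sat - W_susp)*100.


P = (24.15 - 23.65) / (24.15 - 13.06) * 100 = 0.5 / 11.09 * 100 = 4.5%

4.5


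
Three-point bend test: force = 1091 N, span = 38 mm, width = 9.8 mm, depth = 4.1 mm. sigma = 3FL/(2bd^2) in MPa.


sigma = 3*1091*38/(2*9.8*4.1^2) = 377.5 MPa

377.5


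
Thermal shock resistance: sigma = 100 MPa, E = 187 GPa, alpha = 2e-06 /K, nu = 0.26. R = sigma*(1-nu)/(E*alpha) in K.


R = 100*(1-0.26)/(187*1000*2e-06) = 198 K

198


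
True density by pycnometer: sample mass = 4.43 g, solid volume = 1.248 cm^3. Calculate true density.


TD = 4.43 / 1.248 = 3.55 g/cm^3

3.55


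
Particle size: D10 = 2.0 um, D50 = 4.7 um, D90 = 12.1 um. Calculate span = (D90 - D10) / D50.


Span = (12.1 - 2.0) / 4.7 = 10.1 / 4.7 = 2.149

2.149


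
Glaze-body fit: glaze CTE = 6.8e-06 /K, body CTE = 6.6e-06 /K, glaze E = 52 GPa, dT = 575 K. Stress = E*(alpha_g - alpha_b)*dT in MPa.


Stress = 52*1000*(6.8e-06 - 6.6e-06)*575 = 6.0 MPa

6.0


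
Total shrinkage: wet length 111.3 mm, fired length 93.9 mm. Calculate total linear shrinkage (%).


TS = (111.3 - 93.9) / 111.3 * 100 = 15.63%

15.63


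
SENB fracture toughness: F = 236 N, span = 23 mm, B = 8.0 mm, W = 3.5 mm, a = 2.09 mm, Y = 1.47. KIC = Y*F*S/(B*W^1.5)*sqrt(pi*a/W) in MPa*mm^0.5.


KIC = 1.47*236*23/(8.0*3.5^1.5)*sqrt(pi*2.09/3.5) = 208.63

208.63


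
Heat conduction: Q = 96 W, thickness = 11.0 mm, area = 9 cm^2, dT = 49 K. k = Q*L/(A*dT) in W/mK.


k = 96*11.0/1000/(9/10000*49) = 23.95 W/mK

23.95


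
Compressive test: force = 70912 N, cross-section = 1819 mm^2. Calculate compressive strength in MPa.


CS = 70912 / 1819 = 39.0 MPa

39.0


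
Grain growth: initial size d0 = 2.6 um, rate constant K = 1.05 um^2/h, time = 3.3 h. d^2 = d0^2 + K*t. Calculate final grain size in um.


d^2 = 2.6^2 + 1.05*3.3 = 10.225
d = sqrt(10.225) = 3.2 um

3.2


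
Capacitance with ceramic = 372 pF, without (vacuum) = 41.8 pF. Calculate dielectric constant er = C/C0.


er = 372 / 41.8 = 8.9

8.9


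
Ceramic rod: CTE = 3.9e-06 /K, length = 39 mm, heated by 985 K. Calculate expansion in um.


dL = 3.9e-06 * 39 * 985 * 1000 = 149.819 um

149.819


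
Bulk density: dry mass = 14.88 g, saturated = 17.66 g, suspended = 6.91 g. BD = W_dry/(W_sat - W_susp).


BD = 14.88 / (17.66 - 6.91) = 14.88 / 10.75 = 1.384 g/cm^3

1.384


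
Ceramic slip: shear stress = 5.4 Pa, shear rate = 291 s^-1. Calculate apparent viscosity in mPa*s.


eta = tau/gamma * 1000 = 5.4/291 * 1000 = 18.6 mPa*s

18.6


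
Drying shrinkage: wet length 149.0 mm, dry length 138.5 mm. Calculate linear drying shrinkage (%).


DS = (149.0 - 138.5) / 149.0 * 100 = 7.05%

7.05


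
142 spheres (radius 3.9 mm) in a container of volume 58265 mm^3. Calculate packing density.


V_sphere = 4/3*pi*3.9^3 = 248.4748 mm^3
Total V = 142*248.4748 = 35283.4216 mm^3
PD = 35283.4216 / 58265 = 0.606

0.606


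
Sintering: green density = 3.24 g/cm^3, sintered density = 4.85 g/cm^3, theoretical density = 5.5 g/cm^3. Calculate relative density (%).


Relative = 4.85 / 5.5 * 100 = 88.2%

88.2


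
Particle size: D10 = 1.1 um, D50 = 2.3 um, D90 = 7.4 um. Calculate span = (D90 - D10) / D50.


Span = (7.4 - 1.1) / 2.3 = 6.3 / 2.3 = 2.739

2.739


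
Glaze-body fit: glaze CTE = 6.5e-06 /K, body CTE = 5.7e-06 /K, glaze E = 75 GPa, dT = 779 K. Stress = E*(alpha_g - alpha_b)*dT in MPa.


Stress = 75*1000*(6.5e-06 - 5.7e-06)*779 = 46.7 MPa

46.7


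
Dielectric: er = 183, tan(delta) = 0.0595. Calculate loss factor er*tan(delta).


Loss = 183 * 0.0595 = 10.889

10.889


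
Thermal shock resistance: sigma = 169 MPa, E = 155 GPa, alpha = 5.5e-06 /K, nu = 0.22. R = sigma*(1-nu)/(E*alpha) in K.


R = 169*(1-0.22)/(155*1000*5.5e-06) = 155 K

155


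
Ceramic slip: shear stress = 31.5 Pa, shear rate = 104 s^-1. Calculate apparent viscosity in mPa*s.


eta = tau/gamma * 1000 = 31.5/104 * 1000 = 302.9 mPa*s

302.9


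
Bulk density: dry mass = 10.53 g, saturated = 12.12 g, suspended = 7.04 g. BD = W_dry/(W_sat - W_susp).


BD = 10.53 / (12.12 - 7.04) = 10.53 / 5.08 = 2.073 g/cm^3

2.073


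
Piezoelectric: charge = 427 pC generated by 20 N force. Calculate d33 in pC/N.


d33 = 427 / 20 = 21.4 pC/N

21.4


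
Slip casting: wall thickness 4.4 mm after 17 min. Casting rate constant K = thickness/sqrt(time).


K = 4.4 / sqrt(17) = 4.4 / 4.1231 = 1.067 mm/min^0.5

1.067


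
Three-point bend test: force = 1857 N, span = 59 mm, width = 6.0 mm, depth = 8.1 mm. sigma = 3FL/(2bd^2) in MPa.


sigma = 3*1857*59/(2*6.0*8.1^2) = 417.5 MPa

417.5


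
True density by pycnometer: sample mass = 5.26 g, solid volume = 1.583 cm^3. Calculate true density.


TD = 5.26 / 1.583 = 3.323 g/cm^3

3.323


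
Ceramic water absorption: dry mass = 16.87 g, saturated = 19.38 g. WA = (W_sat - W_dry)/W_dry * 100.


WA = (19.38 - 16.87) / 16.87 * 100 = 14.88%

14.88


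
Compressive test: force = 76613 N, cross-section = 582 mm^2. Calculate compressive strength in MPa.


CS = 76613 / 582 = 131.6 MPa

131.6


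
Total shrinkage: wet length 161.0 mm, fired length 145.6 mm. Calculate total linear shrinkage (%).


TS = (161.0 - 145.6) / 161.0 * 100 = 9.57%

9.57


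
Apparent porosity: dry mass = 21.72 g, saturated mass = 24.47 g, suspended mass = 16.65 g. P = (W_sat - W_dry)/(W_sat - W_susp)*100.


P = (24.47 - 21.72) / (24.47 - 16.65) * 100 = 2.75 / 7.82 * 100 = 35.2%

35.2


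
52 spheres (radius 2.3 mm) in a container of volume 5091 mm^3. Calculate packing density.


V_sphere = 4/3*pi*2.3^3 = 50.965 mm^3
Total V = 52*50.965 = 2650.18 mm^3
PD = 2650.18 / 5091 = 0.521

0.521


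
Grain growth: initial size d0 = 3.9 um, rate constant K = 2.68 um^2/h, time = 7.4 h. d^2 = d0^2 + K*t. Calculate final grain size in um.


d^2 = 3.9^2 + 2.68*7.4 = 35.042
d = sqrt(35.042) = 5.92 um

5.92


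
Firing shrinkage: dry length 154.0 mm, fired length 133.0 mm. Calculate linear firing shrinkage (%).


FS = (154.0 - 133.0) / 154.0 * 100 = 13.64%

13.64


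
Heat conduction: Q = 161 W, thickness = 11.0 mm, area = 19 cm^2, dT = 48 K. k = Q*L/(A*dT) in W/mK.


k = 161*11.0/1000/(19/10000*48) = 19.42 W/mK

19.42


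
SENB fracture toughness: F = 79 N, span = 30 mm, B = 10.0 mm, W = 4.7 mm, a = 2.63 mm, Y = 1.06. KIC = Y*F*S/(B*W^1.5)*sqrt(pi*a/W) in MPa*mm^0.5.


KIC = 1.06*79*30/(10.0*4.7^1.5)*sqrt(pi*2.63/4.7) = 32.69

32.69


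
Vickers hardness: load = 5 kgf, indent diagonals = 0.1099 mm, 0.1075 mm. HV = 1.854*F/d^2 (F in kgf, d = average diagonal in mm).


d_avg = (0.1099+0.1075)/2 = 0.1087 mm
HV = 1.854*5/0.1087^2 = 785

785


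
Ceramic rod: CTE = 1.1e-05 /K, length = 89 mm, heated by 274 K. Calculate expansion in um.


dL = 1.1e-05 * 89 * 274 * 1000 = 268.246 um

268.246


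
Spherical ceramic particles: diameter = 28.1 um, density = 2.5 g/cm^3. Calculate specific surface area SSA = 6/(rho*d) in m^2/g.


SSA = 6 / (2.5 * 28.1) = 0.085 m^2/g

0.085


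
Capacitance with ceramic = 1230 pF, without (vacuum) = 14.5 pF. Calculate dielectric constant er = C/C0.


er = 1230 / 14.5 = 84.83

84.83


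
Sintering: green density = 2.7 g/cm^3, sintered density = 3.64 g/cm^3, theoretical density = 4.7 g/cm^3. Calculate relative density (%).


Relative = 3.64 / 4.7 * 100 = 77.4%

77.4


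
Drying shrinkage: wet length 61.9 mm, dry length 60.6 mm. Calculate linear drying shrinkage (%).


DS = (61.9 - 60.6) / 61.9 * 100 = 2.1%

2.1


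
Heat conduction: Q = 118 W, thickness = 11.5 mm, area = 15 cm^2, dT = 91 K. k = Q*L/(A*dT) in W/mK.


k = 118*11.5/1000/(15/10000*91) = 9.94 W/mK

9.94


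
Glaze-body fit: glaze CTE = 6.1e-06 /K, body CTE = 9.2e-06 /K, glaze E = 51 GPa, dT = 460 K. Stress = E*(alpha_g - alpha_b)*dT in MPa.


Stress = 51*1000*(6.1e-06 - 9.2e-06)*460 = -72.7 MPa

-72.7


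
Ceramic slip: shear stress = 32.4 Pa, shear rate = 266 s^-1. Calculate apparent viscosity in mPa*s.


eta = tau/gamma * 1000 = 32.4/266 * 1000 = 121.8 mPa*s

121.8


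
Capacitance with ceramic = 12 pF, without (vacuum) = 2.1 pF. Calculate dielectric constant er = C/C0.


er = 12 / 2.1 = 5.71

5.71


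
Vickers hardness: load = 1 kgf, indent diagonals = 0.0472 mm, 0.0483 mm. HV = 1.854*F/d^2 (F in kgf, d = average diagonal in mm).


d_avg = (0.0472+0.0483)/2 = 0.04775 mm
HV = 1.854*1/0.04775^2 = 813

813


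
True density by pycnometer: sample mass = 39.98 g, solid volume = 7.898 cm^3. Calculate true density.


TD = 39.98 / 7.898 = 5.062 g/cm^3

5.062


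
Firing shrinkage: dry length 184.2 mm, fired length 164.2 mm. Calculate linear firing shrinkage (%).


FS = (184.2 - 164.2) / 184.2 * 100 = 10.86%

10.86


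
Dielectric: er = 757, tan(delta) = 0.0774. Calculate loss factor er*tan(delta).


Loss = 757 * 0.0774 = 58.592

58.592


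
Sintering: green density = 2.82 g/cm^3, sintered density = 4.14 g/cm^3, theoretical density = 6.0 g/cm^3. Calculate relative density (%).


Relative = 4.14 / 6.0 * 100 = 69.0%

69.0


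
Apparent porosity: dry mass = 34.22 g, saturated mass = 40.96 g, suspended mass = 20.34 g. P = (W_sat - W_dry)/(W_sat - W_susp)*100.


P = (40.96 - 34.22) / (40.96 - 20.34) * 100 = 6.74 / 20.62 * 100 = 32.7%

32.7


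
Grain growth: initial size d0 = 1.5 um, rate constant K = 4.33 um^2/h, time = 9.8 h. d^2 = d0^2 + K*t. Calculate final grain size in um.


d^2 = 1.5^2 + 4.33*9.8 = 44.684
d = sqrt(44.684) = 6.68 um

6.68


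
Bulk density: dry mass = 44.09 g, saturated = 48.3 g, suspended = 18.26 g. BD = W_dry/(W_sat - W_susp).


BD = 44.09 / (48.3 - 18.26) = 44.09 / 30.04 = 1.468 g/cm^3

1.468


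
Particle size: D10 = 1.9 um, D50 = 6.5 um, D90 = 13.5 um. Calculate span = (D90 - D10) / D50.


Span = (13.5 - 1.9) / 6.5 = 11.6 / 6.5 = 1.785

1.785


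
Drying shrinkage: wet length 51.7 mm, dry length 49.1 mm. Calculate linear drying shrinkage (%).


DS = (51.7 - 49.1) / 51.7 * 100 = 5.03%

5.03


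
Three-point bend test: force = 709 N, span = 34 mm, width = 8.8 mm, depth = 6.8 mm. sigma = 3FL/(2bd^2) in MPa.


sigma = 3*709*34/(2*8.8*6.8^2) = 88.9 MPa

88.9


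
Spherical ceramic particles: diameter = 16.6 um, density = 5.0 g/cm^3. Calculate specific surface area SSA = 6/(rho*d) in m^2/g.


SSA = 6 / (5.0 * 16.6) = 0.072 m^2/g

0.072


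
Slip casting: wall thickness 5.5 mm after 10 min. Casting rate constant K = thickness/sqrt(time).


K = 5.5 / sqrt(10) = 5.5 / 3.1623 = 1.739 mm/min^0.5

1.739


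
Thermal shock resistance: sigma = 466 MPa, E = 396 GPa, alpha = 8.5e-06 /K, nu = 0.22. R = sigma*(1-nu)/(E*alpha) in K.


R = 466*(1-0.22)/(396*1000*8.5e-06) = 108 K

108


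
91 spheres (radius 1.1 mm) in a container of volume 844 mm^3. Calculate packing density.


V_sphere = 4/3*pi*1.1^3 = 5.5753 mm^3
Total V = 91*5.5753 = 507.3523 mm^3
PD = 507.3523 / 844 = 0.601

0.601


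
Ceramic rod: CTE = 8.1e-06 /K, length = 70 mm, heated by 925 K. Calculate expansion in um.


dL = 8.1e-06 * 70 * 925 * 1000 = 524.475 um

524.475


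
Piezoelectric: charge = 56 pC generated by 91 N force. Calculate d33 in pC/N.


d33 = 56 / 91 = 0.6 pC/N

0.6


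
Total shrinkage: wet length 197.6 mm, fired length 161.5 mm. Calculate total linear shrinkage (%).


TS = (197.6 - 161.5) / 197.6 * 100 = 18.27%

18.27


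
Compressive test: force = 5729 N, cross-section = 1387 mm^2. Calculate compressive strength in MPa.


CS = 5729 / 1387 = 4.1 MPa

4.1


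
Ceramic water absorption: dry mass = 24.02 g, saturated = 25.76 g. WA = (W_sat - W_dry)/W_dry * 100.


WA = (25.76 - 24.02) / 24.02 * 100 = 7.24%

7.24


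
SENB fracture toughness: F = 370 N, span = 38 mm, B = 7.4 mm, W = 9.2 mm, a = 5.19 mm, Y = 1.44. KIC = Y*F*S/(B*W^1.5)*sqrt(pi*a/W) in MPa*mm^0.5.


KIC = 1.44*370*38/(7.4*9.2^1.5)*sqrt(pi*5.19/9.2) = 130.53

130.53


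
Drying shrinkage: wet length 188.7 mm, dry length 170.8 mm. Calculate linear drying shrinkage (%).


DS = (188.7 - 170.8) / 188.7 * 100 = 9.49%

9.49


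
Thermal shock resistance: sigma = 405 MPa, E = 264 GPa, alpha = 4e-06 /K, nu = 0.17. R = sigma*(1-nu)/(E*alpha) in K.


R = 405*(1-0.17)/(264*1000*4e-06) = 318 K

318


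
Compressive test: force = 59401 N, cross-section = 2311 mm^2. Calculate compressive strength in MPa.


CS = 59401 / 2311 = 25.7 MPa

25.7


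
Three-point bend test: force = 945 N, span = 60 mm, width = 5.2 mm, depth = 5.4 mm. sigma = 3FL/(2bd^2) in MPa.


sigma = 3*945*60/(2*5.2*5.4^2) = 560.9 MPa

560.9


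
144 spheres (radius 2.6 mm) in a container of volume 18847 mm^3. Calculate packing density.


V_sphere = 4/3*pi*2.6^3 = 73.6222 mm^3
Total V = 144*73.6222 = 10601.5968 mm^3
PD = 10601.5968 / 18847 = 0.563

0.563


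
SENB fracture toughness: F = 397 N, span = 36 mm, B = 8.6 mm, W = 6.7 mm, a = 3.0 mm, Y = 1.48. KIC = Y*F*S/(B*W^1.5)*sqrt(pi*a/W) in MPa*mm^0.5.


KIC = 1.48*397*36/(8.6*6.7^1.5)*sqrt(pi*3.0/6.7) = 168.21

168.21


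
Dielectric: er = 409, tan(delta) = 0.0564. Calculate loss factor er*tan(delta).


Loss = 409 * 0.0564 = 23.068

23.068


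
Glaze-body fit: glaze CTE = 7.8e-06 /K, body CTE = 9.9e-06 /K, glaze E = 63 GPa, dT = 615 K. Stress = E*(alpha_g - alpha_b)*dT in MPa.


Stress = 63*1000*(7.8e-06 - 9.9e-06)*615 = -81.4 MPa

-81.4


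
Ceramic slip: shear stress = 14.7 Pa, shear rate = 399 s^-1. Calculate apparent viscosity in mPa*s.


eta = tau/gamma * 1000 = 14.7/399 * 1000 = 36.8 mPa*s

36.8


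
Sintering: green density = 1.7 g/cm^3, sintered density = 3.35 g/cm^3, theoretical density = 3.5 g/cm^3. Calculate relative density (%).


Relative = 3.35 / 3.5 * 100 = 95.7%

95.7


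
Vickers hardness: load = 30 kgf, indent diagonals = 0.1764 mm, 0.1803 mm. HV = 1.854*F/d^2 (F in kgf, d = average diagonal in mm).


d_avg = (0.1764+0.1803)/2 = 0.17835 mm
HV = 1.854*30/0.17835^2 = 1749

1749


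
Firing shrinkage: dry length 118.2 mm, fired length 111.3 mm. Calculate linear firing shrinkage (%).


FS = (118.2 - 111.3) / 118.2 * 100 = 5.84%

5.84


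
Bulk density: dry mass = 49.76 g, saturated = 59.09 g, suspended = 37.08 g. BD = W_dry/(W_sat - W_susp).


BD = 49.76 / (59.09 - 37.08) = 49.76 / 22.01 = 2.261 g/cm^3

2.261


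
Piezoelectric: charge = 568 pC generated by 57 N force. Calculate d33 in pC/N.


d33 = 568 / 57 = 10.0 pC/N

10.0


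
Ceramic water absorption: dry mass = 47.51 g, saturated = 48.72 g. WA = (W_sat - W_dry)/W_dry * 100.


WA = (48.72 - 47.51) / 47.51 * 100 = 2.55%

2.55


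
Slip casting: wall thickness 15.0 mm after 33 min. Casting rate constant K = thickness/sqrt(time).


K = 15.0 / sqrt(33) = 15.0 / 5.7446 = 2.611 mm/min^0.5

2.611


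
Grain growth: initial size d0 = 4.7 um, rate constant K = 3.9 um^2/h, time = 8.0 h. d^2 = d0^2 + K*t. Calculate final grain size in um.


d^2 = 4.7^2 + 3.9*8.0 = 53.29
d = sqrt(53.29) = 7.3 um

7.3


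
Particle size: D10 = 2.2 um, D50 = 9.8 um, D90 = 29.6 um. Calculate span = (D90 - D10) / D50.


Span = (29.6 - 2.2) / 9.8 = 27.4 / 9.8 = 2.796

2.796


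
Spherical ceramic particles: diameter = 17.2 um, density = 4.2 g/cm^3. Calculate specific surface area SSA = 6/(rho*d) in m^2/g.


SSA = 6 / (4.2 * 17.2) = 0.083 m^2/g

0.083


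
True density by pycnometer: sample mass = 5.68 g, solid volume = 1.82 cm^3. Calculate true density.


TD = 5.68 / 1.82 = 3.121 g/cm^3

3.121


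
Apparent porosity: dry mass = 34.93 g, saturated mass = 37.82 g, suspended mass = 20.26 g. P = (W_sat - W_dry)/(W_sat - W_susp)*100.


P = (37.82 - 34.93) / (37.82 - 20.26) * 100 = 2.89 / 17.56 * 100 = 16.5%

16.5


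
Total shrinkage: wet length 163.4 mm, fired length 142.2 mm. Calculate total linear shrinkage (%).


TS = (163.4 - 142.2) / 163.4 * 100 = 12.97%

12.97


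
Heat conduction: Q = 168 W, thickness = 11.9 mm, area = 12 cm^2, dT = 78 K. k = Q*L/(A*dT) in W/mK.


k = 168*11.9/1000/(12/10000*78) = 21.36 W/mK

21.36


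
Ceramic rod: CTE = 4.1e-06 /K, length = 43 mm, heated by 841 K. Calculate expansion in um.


dL = 4.1e-06 * 43 * 841 * 1000 = 148.268 um

148.268


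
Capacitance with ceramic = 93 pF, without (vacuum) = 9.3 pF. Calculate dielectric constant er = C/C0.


er = 93 / 9.3 = 10.0

10.0


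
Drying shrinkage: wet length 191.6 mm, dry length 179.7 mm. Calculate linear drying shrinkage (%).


DS = (191.6 - 179.7) / 191.6 * 100 = 6.21%

6.21


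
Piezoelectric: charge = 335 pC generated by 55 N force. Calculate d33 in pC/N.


d33 = 335 / 55 = 6.1 pC/N

6.1


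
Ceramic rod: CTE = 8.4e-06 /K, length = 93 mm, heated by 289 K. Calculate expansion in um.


dL = 8.4e-06 * 93 * 289 * 1000 = 225.767 um

225.767


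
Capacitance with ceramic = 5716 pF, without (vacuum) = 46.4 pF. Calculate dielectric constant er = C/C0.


er = 5716 / 46.4 = 123.19

123.19


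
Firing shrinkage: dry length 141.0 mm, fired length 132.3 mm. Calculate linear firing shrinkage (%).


FS = (141.0 - 132.3) / 141.0 * 100 = 6.17%

6.17


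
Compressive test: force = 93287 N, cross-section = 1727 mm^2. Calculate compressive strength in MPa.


CS = 93287 / 1727 = 54.0 MPa

54.0


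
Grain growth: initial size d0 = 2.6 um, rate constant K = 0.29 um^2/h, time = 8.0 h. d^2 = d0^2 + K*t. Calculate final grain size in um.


d^2 = 2.6^2 + 0.29*8.0 = 9.08
d = sqrt(9.08) = 3.01 um

3.01


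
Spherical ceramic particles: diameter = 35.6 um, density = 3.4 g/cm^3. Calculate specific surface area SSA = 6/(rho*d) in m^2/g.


SSA = 6 / (3.4 * 35.6) = 0.05 m^2/g

0.05


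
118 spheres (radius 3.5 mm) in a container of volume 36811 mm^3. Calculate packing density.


V_sphere = 4/3*pi*3.5^3 = 179.5944 mm^3
Total V = 118*179.5944 = 21192.1392 mm^3
PD = 21192.1392 / 36811 = 0.576

0.576


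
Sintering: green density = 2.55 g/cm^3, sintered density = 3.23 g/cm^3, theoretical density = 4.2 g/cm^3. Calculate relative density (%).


Relative = 3.23 / 4.2 * 100 = 76.9%

76.9


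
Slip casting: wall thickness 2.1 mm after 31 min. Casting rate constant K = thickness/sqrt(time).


K = 2.1 / sqrt(31) = 2.1 / 5.5678 = 0.377 mm/min^0.5

0.377


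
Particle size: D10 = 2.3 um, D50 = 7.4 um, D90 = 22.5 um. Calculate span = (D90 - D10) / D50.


Span = (22.5 - 2.3) / 7.4 = 20.2 / 7.4 = 2.73

2.73


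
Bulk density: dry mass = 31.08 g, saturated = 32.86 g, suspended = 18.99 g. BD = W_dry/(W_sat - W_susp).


BD = 31.08 / (32.86 - 18.99) = 31.08 / 13.87 = 2.241 g/cm^3

2.241


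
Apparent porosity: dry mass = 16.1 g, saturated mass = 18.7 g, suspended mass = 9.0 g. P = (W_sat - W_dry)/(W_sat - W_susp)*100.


P = (18.7 - 16.1) / (18.7 - 9.0) * 100 = 2.6 / 9.7 * 100 = 26.8%

26.8


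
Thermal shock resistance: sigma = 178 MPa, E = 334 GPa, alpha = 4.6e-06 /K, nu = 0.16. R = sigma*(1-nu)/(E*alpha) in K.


R = 178*(1-0.16)/(334*1000*4.6e-06) = 97 K

97


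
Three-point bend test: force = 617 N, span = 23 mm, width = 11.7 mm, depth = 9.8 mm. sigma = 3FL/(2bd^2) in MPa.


sigma = 3*617*23/(2*11.7*9.8^2) = 18.9 MPa

18.9


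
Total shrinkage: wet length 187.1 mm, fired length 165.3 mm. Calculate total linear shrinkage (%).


TS = (187.1 - 165.3) / 187.1 * 100 = 11.65%

11.65


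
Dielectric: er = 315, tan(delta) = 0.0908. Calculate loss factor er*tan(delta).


Loss = 315 * 0.0908 = 28.602

28.602


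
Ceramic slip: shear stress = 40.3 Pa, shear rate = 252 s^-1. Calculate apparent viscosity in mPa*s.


eta = tau/gamma * 1000 = 40.3/252 * 1000 = 159.9 mPa*s

159.9


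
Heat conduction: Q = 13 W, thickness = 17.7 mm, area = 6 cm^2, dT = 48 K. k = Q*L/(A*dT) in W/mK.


k = 13*17.7/1000/(6/10000*48) = 7.99 W/mK

7.99


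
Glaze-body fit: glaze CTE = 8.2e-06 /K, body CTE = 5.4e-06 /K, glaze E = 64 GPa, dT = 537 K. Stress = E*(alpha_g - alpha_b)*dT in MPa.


Stress = 64*1000*(8.2e-06 - 5.4e-06)*537 = 96.2 MPa

96.2


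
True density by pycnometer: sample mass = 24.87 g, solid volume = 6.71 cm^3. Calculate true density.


TD = 24.87 / 6.71 = 3.706 g/cm^3

3.706


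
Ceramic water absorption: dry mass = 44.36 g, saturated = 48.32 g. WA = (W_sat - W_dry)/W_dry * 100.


WA = (48.32 - 44.36) / 44.36 * 100 = 8.93%

8.93


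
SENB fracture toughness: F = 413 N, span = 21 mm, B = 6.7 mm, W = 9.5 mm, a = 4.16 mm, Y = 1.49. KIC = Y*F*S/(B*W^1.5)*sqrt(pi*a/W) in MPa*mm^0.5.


KIC = 1.49*413*21/(6.7*9.5^1.5)*sqrt(pi*4.16/9.5) = 77.26

77.26


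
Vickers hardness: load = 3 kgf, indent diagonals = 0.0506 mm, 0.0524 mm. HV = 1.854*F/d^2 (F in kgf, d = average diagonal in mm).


d_avg = (0.0506+0.0524)/2 = 0.0515 mm
HV = 1.854*3/0.0515^2 = 2097

2097


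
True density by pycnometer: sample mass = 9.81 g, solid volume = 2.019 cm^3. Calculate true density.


TD = 9.81 / 2.019 = 4.859 g/cm^3

4.859


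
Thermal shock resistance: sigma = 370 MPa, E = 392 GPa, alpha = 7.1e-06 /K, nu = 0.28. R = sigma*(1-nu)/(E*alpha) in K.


R = 370*(1-0.28)/(392*1000*7.1e-06) = 96 K

96


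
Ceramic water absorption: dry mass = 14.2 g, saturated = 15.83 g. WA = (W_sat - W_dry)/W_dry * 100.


WA = (15.83 - 14.2) / 14.2 * 100 = 11.48%

11.48


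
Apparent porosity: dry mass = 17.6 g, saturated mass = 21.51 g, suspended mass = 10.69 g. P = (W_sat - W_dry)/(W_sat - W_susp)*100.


P = (21.51 - 17.6) / (21.51 - 10.69) * 100 = 3.91 / 10.82 * 100 = 36.1%

36.1


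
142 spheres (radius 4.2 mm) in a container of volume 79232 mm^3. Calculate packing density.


V_sphere = 4/3*pi*4.2^3 = 310.3391 mm^3
Total V = 142*310.3391 = 44068.1522 mm^3
PD = 44068.1522 / 79232 = 0.556

0.556


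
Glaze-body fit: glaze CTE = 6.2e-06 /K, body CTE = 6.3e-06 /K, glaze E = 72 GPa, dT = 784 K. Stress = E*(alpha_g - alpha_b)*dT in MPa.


Stress = 72*1000*(6.2e-06 - 6.3e-06)*784 = -5.6 MPa

-5.6


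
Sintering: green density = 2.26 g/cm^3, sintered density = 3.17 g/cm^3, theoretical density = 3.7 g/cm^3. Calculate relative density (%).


Relative = 3.17 / 3.7 * 100 = 85.7%

85.7


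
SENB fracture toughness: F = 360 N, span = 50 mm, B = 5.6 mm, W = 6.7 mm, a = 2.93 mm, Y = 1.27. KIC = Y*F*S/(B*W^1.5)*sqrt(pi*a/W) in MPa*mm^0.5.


KIC = 1.27*360*50/(5.6*6.7^1.5)*sqrt(pi*2.93/6.7) = 275.9

275.9


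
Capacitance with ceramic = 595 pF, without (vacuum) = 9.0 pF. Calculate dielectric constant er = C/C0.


er = 595 / 9.0 = 66.11

66.11


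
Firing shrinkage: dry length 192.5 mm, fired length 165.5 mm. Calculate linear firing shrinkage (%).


FS = (192.5 - 165.5) / 192.5 * 100 = 14.03%

14.03


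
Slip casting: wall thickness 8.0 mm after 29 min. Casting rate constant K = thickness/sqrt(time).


K = 8.0 / sqrt(29) = 8.0 / 5.3852 = 1.486 mm/min^0.5

1.486


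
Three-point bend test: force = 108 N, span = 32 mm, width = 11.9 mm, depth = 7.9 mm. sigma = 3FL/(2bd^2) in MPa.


sigma = 3*108*32/(2*11.9*7.9^2) = 7.0 MPa

7.0


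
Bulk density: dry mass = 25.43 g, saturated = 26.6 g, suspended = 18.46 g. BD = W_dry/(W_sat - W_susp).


BD = 25.43 / (26.6 - 18.46) = 25.43 / 8.14 = 3.124 g/cm^3

3.124


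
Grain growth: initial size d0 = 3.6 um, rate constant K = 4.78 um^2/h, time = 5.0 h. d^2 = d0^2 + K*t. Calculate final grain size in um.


d^2 = 3.6^2 + 4.78*5.0 = 36.86
d = sqrt(36.86) = 6.07 um

6.07


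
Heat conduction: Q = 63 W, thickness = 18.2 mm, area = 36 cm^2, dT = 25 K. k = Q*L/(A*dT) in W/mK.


k = 63*18.2/1000/(36/10000*25) = 12.74 W/mK

12.74


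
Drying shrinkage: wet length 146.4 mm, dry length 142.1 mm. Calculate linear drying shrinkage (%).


DS = (146.4 - 142.1) / 146.4 * 100 = 2.94%

2.94


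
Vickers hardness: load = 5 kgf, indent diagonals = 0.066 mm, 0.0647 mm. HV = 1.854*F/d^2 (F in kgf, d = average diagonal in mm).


d_avg = (0.066+0.0647)/2 = 0.06535 mm
HV = 1.854*5/0.06535^2 = 2171

2171


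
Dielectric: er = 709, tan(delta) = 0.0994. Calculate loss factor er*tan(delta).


Loss = 709 * 0.0994 = 70.475

70.475


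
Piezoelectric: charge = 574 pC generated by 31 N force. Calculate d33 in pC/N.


d33 = 574 / 31 = 18.5 pC/N

18.5


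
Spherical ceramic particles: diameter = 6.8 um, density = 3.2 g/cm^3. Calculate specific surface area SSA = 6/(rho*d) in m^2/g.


SSA = 6 / (3.2 * 6.8) = 0.276 m^2/g

0.276


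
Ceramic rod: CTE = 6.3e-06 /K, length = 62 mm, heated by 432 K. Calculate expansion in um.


dL = 6.3e-06 * 62 * 432 * 1000 = 168.739 um

168.739


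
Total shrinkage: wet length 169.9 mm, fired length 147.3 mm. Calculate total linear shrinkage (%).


TS = (169.9 - 147.3) / 169.9 * 100 = 13.3%

13.3


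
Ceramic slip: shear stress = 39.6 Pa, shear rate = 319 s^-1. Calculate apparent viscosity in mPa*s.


eta = tau/gamma * 1000 = 39.6/319 * 1000 = 124.1 mPa*s

124.1


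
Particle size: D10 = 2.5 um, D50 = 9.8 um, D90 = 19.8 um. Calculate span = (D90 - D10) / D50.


Span = (19.8 - 2.5) / 9.8 = 17.3 / 9.8 = 1.765

1.765


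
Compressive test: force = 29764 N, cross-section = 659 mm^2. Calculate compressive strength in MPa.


CS = 29764 / 659 = 45.2 MPa

45.2


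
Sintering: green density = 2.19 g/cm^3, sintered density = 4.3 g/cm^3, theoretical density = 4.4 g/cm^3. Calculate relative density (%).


Relative = 4.3 / 4.4 * 100 = 97.7%

97.7


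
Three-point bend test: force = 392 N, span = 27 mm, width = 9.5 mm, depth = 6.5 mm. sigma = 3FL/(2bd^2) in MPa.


sigma = 3*392*27/(2*9.5*6.5^2) = 39.6 MPa

39.6


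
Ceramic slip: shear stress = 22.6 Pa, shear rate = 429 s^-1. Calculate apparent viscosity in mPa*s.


eta = tau/gamma * 1000 = 22.6/429 * 1000 = 52.7 mPa*s

52.7


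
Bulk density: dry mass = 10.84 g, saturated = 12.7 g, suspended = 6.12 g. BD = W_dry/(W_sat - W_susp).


BD = 10.84 / (12.7 - 6.12) = 10.84 / 6.58 = 1.647 g/cm^3

1.647


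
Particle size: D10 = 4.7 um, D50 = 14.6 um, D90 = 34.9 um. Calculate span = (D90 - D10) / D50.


Span = (34.9 - 4.7) / 14.6 = 30.2 / 14.6 = 2.068

2.068


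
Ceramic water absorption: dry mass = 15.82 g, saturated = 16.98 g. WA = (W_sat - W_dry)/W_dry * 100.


WA = (16.98 - 15.82) / 15.82 * 100 = 7.33%

7.33


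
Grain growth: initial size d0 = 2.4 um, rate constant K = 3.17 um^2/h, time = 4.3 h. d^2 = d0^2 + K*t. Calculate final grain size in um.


d^2 = 2.4^2 + 3.17*4.3 = 19.391
d = sqrt(19.391) = 4.4 um

4.4


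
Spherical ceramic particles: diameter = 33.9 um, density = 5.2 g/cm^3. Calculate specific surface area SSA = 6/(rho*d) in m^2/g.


SSA = 6 / (5.2 * 33.9) = 0.034 m^2/g

0.034


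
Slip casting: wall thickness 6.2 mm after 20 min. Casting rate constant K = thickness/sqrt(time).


K = 6.2 / sqrt(20) = 6.2 / 4.4721 = 1.386 mm/min^0.5

1.386


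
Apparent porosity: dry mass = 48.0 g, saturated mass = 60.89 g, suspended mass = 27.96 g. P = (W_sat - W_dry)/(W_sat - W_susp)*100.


P = (60.89 - 48.0) / (60.89 - 27.96) * 100 = 12.89 / 32.93 * 100 = 39.1%

39.1


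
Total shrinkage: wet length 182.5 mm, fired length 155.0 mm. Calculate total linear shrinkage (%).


TS = (182.5 - 155.0) / 182.5 * 100 = 15.07%

15.07


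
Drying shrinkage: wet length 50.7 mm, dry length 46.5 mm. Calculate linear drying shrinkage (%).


DS = (50.7 - 46.5) / 50.7 * 100 = 8.28%

8.28


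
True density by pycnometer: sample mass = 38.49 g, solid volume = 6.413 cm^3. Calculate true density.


TD = 38.49 / 6.413 = 6.002 g/cm^3

6.002


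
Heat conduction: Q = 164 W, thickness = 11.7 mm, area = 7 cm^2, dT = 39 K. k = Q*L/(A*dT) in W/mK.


k = 164*11.7/1000/(7/10000*39) = 70.29 W/mK

70.29


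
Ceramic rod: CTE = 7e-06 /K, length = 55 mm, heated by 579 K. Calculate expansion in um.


dL = 7e-06 * 55 * 579 * 1000 = 222.915 um

222.915


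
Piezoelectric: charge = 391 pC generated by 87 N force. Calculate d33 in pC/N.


d33 = 391 / 87 = 4.5 pC/N

4.5


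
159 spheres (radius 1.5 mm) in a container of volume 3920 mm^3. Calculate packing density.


V_sphere = 4/3*pi*1.5^3 = 14.1372 mm^3
Total V = 159*14.1372 = 2247.8148 mm^3
PD = 2247.8148 / 3920 = 0.573

0.573


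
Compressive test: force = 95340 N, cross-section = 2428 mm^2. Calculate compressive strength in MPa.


CS = 95340 / 2428 = 39.3 MPa

39.3


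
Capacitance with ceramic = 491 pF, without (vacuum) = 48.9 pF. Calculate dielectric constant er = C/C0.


er = 491 / 48.9 = 10.04

10.04


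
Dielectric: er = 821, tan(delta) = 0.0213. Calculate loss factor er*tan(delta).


Loss = 821 * 0.0213 = 17.487

17.487


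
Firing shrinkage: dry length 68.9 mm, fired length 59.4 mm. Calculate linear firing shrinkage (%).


FS = (68.9 - 59.4) / 68.9 * 100 = 13.79%

13.79


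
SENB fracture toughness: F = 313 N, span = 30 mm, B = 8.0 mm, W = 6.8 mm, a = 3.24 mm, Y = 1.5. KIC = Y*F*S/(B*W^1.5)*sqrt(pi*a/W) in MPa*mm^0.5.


KIC = 1.5*313*30/(8.0*6.8^1.5)*sqrt(pi*3.24/6.8) = 121.48

121.48


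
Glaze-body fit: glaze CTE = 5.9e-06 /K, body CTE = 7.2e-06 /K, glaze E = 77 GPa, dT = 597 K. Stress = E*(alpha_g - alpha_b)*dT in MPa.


Stress = 77*1000*(5.9e-06 - 7.2e-06)*597 = -59.8 MPa

-59.8


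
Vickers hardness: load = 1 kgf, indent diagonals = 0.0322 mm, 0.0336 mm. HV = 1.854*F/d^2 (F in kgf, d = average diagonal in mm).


d_avg = (0.0322+0.0336)/2 = 0.0329 mm
HV = 1.854*1/0.0329^2 = 1713

1713
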